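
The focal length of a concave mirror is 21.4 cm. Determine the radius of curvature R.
R = 2|f| = 42.8 cm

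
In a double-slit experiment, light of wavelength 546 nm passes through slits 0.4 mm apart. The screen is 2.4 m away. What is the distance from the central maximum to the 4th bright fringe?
y = mλL/d = 13.1 mm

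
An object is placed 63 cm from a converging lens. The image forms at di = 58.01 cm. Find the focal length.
1/f = 1/do + 1/di → f = 30.2 cm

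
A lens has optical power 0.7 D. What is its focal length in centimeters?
f = 1/P = 142.9 cm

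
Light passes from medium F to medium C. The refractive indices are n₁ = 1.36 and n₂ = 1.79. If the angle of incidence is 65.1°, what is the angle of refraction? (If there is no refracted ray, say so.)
sin θ₂ = (n₁/n₂)·sin θ₁ = 0.6892 → θ₂ = 43.56°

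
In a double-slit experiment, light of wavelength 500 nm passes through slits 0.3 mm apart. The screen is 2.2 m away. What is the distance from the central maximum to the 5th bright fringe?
y = mλL/d = 18.33 mm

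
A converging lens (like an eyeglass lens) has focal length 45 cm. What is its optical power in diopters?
P = 1/f = 2.222 D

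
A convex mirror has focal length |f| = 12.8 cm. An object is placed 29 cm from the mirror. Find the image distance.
f = −12.8 cm (convex); 1/di = 1/f − 1/do → di = -8.88 cm (virtual image, behind mirror)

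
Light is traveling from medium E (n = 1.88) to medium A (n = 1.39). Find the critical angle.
θc = arcsin(n₂/n₁) = 47.68°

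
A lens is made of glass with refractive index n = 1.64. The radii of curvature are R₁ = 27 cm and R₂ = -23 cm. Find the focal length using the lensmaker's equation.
1/f = (n − 1)(1/R₁ − 1/R₂) → f = 19.41 cm (converging lens)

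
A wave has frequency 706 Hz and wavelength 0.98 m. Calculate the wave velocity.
v = fλ = 691.9 m/s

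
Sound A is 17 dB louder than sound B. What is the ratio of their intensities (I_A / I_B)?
I_A/I_B = 10^(Δβ/10) = 50.12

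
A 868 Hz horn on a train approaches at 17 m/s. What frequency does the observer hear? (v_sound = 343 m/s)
f_obs = f·v/(v − v_s) = 913.3 Hz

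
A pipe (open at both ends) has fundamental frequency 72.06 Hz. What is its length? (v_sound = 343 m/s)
L = v/(2f₁) = 2.38 m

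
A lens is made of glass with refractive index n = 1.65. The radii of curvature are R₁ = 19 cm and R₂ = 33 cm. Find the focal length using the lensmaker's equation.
1/f = (n − 1)(1/R₁ − 1/R₂) → f = 68.9 cm (converging lens)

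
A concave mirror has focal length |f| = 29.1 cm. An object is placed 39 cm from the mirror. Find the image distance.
f = +29.1 cm (concave); 1/di = 1/f − 1/do → di = 114.6 cm (real image, in front of mirror)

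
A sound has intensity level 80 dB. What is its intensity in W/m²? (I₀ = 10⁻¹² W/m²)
I = I₀·10^(β/10) = 1.00 × 10⁻⁴ W/m²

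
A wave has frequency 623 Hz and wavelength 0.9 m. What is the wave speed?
v = fλ = 560.7 m/s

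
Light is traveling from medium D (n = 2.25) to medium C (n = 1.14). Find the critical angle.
θc = arcsin(n₂/n₁) = 30.44°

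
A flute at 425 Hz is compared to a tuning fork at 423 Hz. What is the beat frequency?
2 Hz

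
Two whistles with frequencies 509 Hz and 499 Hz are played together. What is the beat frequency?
10 Hz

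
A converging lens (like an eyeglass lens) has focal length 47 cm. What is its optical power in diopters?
P = 1/f = 2.128 D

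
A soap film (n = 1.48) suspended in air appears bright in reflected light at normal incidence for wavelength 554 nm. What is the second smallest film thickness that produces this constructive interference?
2nt = (m − ½)λ with m = 2 → t = (m − ½)λ/(2n) = 280.7 nm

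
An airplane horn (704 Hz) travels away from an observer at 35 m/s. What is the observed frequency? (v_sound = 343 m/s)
f_obs = f·v/(v + v_s) = 638.8 Hz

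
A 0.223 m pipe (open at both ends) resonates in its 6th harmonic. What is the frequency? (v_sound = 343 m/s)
fₙ = nv/(2L) = 4614 Hz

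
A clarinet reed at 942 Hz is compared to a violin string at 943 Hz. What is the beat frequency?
1 Hz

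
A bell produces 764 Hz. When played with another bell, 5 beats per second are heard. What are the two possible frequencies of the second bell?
f₂ = 764 ± 5 Hz → 769 Hz or 759 Hz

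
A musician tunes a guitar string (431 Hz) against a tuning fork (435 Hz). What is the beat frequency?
4 Hz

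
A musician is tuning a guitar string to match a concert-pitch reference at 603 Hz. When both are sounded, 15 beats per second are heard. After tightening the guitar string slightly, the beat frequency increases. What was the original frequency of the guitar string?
618 Hz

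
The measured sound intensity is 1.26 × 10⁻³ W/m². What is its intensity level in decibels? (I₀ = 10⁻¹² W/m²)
β = 10·log₁₀(I/I₀) = 91 dB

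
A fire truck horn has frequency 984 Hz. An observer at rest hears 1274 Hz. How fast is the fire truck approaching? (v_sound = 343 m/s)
v_s = v·(1 − f/f_obs) = 78.08 m/s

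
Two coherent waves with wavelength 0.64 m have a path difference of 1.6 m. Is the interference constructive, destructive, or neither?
destructive — path difference = 2.5λ, an odd multiple of λ/2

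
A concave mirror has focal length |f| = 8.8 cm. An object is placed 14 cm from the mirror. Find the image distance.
f = +8.8 cm (concave); 1/di = 1/f − 1/do → di = 23.69 cm (real image, in front of mirror)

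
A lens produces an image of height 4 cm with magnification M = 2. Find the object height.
ho = |hi|/|M| = 2 cm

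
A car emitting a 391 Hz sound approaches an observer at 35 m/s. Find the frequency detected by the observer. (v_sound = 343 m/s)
f_obs = f·v/(v − v_s) = 435.4 Hz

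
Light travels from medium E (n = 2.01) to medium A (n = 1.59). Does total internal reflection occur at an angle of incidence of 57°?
θc = arcsin(n₂/n₁) = 52.28°; 57° > θc, so yes — total internal reflection.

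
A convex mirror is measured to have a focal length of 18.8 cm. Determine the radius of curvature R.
R = 2|f| = 37.6 cm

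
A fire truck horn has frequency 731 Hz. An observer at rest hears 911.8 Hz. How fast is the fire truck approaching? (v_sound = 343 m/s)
v_s = v·(1 − f/f_obs) = 68.01 m/s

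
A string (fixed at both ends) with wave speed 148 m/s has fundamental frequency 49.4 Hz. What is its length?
L = v/(2f₁) = 1.498 m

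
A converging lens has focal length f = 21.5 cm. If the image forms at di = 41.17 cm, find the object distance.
1/do = 1/f − 1/di → do = 45 cm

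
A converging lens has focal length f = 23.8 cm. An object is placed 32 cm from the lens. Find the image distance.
1/di = 1/f − 1/do → di = 92.88 cm (real image)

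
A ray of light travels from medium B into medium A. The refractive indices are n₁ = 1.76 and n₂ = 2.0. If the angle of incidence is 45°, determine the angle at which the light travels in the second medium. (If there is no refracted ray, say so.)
sin θ₂ = (n₁/n₂)·sin θ₁ = 0.6223 → θ₂ = 38.48°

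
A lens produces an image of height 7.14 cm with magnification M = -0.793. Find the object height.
ho = |hi|/|M| = 9.004 cm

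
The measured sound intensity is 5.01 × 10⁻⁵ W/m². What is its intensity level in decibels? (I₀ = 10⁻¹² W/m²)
β = 10·log₁₀(I/I₀) = 77 dB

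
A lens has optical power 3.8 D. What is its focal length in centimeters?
f = 1/P = 26.32 cm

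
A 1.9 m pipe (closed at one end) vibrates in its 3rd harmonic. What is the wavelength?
λₙ = 4L/n = 2.533 m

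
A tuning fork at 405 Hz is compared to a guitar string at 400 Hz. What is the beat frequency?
5 Hz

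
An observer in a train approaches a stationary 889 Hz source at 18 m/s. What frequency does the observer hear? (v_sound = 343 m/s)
f_obs = f·(v + v_o)/v = 935.7 Hz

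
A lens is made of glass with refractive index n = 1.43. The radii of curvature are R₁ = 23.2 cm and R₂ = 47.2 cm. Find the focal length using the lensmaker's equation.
1/f = (n − 1)(1/R₁ − 1/R₂) → f = 106.1 cm (converging lens)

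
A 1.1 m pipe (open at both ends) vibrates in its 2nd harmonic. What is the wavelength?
λₙ = 2L/n = 1.1 m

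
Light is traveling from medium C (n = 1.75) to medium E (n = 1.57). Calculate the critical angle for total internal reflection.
θc = arcsin(n₂/n₁) = 63.79°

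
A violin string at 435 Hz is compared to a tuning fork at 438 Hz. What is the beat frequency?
3 Hz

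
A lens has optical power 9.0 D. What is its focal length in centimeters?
f = 1/P = 11.11 cm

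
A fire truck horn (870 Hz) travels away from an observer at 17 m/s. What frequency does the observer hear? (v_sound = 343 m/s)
f_obs = f·v/(v + v_s) = 828.9 Hz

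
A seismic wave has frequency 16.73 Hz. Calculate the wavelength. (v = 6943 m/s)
λ = v/f = 415 m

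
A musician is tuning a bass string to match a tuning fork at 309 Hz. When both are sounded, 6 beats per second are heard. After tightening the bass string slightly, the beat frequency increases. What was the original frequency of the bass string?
315 Hz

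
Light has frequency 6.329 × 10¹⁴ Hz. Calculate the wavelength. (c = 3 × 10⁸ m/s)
λ = c/f = 474 nm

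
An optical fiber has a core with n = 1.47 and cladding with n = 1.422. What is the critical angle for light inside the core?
θc = arcsin(n_cladding/n_core) = 75.32°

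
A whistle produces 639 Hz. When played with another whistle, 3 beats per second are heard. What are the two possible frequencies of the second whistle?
f₂ = 639 ± 3 Hz → 642 Hz or 636 Hz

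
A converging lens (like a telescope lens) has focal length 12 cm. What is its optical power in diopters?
P = 1/f = 8.333 D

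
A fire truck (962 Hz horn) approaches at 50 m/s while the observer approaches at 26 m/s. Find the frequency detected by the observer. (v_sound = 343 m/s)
f_obs = f·(v + v_o)/(v − v_s) = 1212 Hz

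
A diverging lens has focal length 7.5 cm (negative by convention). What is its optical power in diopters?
P = 1/f = -13.33 D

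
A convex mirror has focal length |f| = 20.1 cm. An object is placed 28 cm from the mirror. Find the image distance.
f = −20.1 cm (convex); 1/di = 1/f − 1/do → di = -11.7 cm (virtual image, behind mirror)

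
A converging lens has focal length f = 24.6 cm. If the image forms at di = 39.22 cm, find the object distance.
1/do = 1/f − 1/di → do = 65.99 cm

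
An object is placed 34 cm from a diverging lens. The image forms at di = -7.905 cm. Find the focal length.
1/f = 1/do + 1/di → f = -10.3 cm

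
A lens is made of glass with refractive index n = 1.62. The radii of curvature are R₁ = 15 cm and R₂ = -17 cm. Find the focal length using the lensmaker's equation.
1/f = (n − 1)(1/R₁ − 1/R₂) → f = 12.85 cm (converging lens)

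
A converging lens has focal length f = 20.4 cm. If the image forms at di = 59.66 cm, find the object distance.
1/do = 1/f − 1/di → do = 31 cm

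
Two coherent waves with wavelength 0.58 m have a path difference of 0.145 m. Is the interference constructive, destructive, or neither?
neither (partial) — path difference = 0.25λ, neither a whole number of wavelengths nor an odd multiple of λ/2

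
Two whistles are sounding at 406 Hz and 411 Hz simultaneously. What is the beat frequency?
5 Hz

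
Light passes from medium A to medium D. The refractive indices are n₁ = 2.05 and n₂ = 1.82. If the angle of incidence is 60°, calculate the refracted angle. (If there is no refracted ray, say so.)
sin θ₂ = (n₁/n₂)·sin θ₁ = 0.9755 → θ₂ = 77.28°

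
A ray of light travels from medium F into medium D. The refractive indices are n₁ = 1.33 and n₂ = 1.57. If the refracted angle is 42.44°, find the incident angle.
sin θ₁ = (n₂/n₁)·sin θ₂ → θ₁ = 52.81°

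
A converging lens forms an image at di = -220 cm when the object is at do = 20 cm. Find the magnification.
M = −di/do = 11 (upright image)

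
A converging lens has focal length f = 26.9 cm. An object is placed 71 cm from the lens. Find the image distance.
1/di = 1/f − 1/do → di = 43.31 cm (real image)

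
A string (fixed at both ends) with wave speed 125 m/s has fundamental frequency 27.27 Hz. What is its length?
L = v/(2f₁) = 2.292 m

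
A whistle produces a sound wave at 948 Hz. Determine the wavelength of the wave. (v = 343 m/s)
λ = v/f = 0.3618 m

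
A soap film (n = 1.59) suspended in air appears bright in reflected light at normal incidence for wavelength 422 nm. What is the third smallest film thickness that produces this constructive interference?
2nt = (m − ½)λ with m = 3 → t = (m − ½)λ/(2n) = 331.8 nm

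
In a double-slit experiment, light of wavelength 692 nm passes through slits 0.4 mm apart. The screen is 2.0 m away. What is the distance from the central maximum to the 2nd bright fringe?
y = mλL/d = 6.92 mm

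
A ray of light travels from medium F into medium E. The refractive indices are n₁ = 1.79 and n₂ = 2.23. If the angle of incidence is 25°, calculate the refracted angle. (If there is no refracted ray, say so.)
sin θ₂ = (n₁/n₂)·sin θ₁ = 0.3392 → θ₂ = 19.83°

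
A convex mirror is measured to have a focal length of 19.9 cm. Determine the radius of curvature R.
R = 2|f| = 39.8 cm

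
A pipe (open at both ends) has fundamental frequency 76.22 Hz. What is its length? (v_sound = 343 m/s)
L = v/(2f₁) = 2.25 m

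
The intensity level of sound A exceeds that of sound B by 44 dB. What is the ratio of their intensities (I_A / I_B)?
I_A/I_B = 10^(Δβ/10) = 25120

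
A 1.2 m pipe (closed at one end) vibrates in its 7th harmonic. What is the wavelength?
λₙ = 4L/n = 0.6857 m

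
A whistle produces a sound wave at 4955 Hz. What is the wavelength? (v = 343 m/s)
λ = v/f = 0.06922 m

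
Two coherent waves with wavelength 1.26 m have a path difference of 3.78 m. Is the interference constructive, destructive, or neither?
constructive — path difference = 3λ, a whole number of wavelengths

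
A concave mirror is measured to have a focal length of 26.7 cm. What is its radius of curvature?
R = 2|f| = 53.4 cm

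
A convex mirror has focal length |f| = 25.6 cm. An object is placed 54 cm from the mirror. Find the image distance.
f = −25.6 cm (convex); 1/di = 1/f − 1/do → di = -17.37 cm (virtual image, behind mirror)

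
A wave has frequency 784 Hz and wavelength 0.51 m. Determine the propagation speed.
v = fλ = 399.8 m/s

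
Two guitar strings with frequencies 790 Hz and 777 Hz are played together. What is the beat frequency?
13 Hz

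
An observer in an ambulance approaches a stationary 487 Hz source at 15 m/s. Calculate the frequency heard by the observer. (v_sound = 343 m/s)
f_obs = f·(v + v_o)/v = 508.3 Hz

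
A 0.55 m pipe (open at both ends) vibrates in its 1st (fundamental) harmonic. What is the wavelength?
λₙ = 2L/n = 1.1 m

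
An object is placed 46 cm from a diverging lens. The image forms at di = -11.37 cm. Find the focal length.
1/f = 1/do + 1/di → f = -15.1 cm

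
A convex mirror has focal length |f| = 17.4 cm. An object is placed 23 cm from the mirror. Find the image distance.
f = −17.4 cm (convex); 1/di = 1/f − 1/do → di = -9.906 cm (virtual image, behind mirror)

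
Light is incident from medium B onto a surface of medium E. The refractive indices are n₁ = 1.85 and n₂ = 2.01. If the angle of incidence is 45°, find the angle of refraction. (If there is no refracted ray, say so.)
sin θ₂ = (n₁/n₂)·sin θ₁ = 0.6508 → θ₂ = 40.6°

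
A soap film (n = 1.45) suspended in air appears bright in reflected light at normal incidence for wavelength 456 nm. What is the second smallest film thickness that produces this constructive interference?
2nt = (m − ½)λ with m = 2 → t = (m − ½)λ/(2n) = 235.9 nm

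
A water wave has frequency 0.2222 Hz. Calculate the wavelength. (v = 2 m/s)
λ = v/f = 9.001 m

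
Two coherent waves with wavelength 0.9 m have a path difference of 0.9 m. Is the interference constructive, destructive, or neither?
constructive — path difference = 1λ, a whole number of wavelengths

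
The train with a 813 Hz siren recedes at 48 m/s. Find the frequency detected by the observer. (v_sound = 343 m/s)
f_obs = f·v/(v + v_s) = 713.2 Hz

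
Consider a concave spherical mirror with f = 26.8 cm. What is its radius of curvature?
R = 2|f| = 53.6 cm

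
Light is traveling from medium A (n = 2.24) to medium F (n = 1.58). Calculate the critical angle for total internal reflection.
θc = arcsin(n₂/n₁) = 44.86°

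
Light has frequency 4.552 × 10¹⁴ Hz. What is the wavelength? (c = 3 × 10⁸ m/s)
λ = c/f = 659.1 nm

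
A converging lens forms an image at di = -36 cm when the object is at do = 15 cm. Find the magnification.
M = −di/do = 2.4 (upright image)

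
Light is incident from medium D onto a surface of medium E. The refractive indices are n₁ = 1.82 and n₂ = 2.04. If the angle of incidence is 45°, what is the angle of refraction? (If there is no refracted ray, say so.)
sin θ₂ = (n₁/n₂)·sin θ₁ = 0.6309 → θ₂ = 39.11°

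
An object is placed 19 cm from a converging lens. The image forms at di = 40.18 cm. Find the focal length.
1/f = 1/do + 1/di → f = 12.9 cm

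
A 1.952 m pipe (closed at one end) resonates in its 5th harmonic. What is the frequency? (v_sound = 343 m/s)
fₙ = nv/(4L) = 219.6 Hz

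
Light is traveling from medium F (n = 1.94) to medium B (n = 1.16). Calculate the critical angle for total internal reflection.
θc = arcsin(n₂/n₁) = 36.72°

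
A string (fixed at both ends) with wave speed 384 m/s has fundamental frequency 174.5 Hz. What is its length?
L = v/(2f₁) = 1.1 m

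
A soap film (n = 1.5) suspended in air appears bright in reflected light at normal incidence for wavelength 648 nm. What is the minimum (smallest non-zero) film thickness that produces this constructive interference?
2nt = (m − ½)λ with m = 1 → t = (m − ½)λ/(2n) = 108 nm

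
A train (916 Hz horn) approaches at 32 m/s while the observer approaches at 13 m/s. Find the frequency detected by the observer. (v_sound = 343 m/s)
f_obs = f·(v + v_o)/(v − v_s) = 1049 Hz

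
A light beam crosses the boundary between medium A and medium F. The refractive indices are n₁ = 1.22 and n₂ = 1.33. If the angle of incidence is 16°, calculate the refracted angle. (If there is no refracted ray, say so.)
sin θ₂ = (n₁/n₂)·sin θ₁ = 0.2528 → θ₂ = 14.65°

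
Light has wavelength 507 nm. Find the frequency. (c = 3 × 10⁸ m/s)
f = c/λ = 5.917 × 10¹⁴ Hz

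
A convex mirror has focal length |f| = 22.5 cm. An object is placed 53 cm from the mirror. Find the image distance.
f = −22.5 cm (convex); 1/di = 1/f − 1/do → di = -15.79 cm (virtual image, behind mirror)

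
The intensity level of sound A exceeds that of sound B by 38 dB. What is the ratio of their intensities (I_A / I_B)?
I_A/I_B = 10^(Δβ/10) = 6310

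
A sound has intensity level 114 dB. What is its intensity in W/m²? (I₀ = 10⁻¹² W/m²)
I = I₀·10^(β/10) = 2.51 × 10⁻¹ W/m²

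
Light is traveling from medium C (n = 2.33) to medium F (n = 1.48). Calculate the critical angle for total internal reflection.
θc = arcsin(n₂/n₁) = 39.43°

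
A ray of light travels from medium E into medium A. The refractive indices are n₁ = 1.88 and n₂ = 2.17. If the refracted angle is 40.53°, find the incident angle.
sin θ₁ = (n₂/n₁)·sin θ₂ → θ₁ = 48.6°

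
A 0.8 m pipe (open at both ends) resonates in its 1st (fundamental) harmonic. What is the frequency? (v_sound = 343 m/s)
fₙ = nv/(2L) = 214.4 Hz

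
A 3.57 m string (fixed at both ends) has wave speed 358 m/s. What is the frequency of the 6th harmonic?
fₙ = nv/(2L) = 300.8 Hz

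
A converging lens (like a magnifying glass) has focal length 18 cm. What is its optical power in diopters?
P = 1/f = 5.556 D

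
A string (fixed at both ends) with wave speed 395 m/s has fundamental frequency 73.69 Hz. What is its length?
L = v/(2f₁) = 2.68 m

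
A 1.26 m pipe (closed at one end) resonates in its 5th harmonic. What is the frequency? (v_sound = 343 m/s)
fₙ = nv/(4L) = 340.3 Hz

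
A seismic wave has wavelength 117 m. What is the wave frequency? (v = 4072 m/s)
f = v/λ = 34.8 Hz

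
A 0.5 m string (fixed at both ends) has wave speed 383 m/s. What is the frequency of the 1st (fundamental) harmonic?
fₙ = nv/(2L) = 383 Hz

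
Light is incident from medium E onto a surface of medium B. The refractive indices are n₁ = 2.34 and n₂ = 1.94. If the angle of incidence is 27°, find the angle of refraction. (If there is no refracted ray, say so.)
sin θ₂ = (n₁/n₂)·sin θ₁ = 0.5476 → θ₂ = 33.2°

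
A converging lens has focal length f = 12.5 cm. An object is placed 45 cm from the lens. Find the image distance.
1/di = 1/f − 1/do → di = 17.31 cm (real image)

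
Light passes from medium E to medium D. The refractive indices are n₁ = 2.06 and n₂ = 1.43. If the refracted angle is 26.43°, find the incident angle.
sin θ₁ = (n₂/n₁)·sin θ₂ → θ₁ = 18°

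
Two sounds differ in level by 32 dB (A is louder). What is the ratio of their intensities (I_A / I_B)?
I_A/I_B = 10^(Δβ/10) = 1585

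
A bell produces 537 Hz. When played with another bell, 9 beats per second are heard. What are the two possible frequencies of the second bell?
f₂ = 537 ± 9 Hz → 546 Hz or 528 Hz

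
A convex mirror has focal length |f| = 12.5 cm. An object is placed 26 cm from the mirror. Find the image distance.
f = −12.5 cm (convex); 1/di = 1/f − 1/do → di = -8.442 cm (virtual image, behind mirror)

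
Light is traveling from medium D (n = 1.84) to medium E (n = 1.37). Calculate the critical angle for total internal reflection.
θc = arcsin(n₂/n₁) = 48.12°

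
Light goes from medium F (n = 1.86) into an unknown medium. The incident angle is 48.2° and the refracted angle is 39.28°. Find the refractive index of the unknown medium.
n₂ = n₁·sin θ₁ / sin θ₂ = 2.19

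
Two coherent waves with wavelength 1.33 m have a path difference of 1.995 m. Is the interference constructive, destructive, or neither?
destructive — path difference = 1.5λ, an odd multiple of λ/2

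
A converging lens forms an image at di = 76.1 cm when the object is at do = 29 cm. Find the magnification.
M = −di/do = -2.624 (inverted image)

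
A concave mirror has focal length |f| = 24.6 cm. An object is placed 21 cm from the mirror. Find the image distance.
f = +24.6 cm (concave); 1/di = 1/f − 1/do → di = -143.5 cm (virtual image, behind mirror)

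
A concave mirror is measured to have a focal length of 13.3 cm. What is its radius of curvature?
R = 2|f| = 26.6 cm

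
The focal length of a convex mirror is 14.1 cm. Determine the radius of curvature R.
R = 2|f| = 28.2 cm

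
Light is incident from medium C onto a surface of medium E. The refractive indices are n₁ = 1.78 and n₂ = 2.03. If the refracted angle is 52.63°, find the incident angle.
sin θ₁ = (n₂/n₁)·sin θ₂ → θ₁ = 65.01°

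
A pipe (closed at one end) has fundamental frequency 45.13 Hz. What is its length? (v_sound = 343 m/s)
L = v/(4f₁) = 1.9 m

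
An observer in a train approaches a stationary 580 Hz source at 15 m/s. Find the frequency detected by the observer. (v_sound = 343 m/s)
f_obs = f·(v + v_o)/v = 605.4 Hz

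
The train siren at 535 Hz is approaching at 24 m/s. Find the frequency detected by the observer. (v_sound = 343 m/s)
f_obs = f·v/(v − v_s) = 575.3 Hz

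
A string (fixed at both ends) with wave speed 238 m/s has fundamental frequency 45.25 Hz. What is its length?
L = v/(2f₁) = 2.63 m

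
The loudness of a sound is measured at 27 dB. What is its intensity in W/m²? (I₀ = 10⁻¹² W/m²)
I = I₀·10^(β/10) = 5.01 × 10⁻¹⁰ W/m²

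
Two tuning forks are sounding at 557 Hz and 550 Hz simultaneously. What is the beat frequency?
7 Hz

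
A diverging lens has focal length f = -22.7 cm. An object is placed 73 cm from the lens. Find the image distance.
1/di = 1/f − 1/do → di = -17.32 cm (virtual image)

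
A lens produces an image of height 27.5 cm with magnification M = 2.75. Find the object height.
ho = |hi|/|M| = 10 cm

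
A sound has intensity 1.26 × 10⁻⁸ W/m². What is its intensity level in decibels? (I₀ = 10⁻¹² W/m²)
β = 10·log₁₀(I/I₀) = 41 dB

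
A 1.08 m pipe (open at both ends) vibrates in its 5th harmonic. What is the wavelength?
λₙ = 2L/n = 0.432 m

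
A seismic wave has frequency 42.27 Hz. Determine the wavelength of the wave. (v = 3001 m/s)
λ = v/f = 71 m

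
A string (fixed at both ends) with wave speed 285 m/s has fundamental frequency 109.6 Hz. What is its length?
L = v/(2f₁) = 1.3 m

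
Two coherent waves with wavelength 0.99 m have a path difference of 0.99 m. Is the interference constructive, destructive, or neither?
constructive — path difference = 1λ, a whole number of wavelengths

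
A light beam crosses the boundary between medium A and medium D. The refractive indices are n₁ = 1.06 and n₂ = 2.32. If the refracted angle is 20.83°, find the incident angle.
sin θ₁ = (n₂/n₁)·sin θ₂ → θ₁ = 51.1°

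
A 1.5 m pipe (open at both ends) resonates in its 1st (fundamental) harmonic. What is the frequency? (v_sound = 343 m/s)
fₙ = nv/(2L) = 114.3 Hz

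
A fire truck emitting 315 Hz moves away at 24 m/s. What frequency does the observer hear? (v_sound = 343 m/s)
f_obs = f·v/(v + v_s) = 294.4 Hz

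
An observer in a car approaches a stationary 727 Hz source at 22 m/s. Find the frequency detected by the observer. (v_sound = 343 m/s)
f_obs = f·(v + v_o)/v = 773.6 Hz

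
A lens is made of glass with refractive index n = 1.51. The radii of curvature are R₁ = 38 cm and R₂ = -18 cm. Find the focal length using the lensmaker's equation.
1/f = (n − 1)(1/R₁ − 1/R₂) → f = 23.95 cm (converging lens)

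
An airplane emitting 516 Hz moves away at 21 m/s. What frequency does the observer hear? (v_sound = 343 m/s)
f_obs = f·v/(v + v_s) = 486.2 Hz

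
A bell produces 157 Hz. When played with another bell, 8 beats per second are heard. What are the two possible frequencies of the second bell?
f₂ = 157 ± 8 Hz → 165 Hz or 149 Hz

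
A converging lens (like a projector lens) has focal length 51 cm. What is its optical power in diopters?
P = 1/f = 1.961 D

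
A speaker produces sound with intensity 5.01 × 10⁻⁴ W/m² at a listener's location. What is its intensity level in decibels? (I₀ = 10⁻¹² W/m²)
β = 10·log₁₀(I/I₀) = 87 dB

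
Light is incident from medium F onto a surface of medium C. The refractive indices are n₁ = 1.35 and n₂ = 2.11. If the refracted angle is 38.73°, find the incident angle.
sin θ₁ = (n₂/n₁)·sin θ₂ → θ₁ = 77.92°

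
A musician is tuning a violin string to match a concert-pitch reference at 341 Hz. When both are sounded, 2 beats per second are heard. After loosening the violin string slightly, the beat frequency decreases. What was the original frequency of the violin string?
343 Hz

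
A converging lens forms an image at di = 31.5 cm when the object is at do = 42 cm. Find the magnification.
M = −di/do = -0.75 (inverted image)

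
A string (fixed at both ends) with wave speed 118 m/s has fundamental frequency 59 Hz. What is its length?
L = v/(2f₁) = 1 m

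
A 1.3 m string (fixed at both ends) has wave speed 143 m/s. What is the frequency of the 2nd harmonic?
fₙ = nv/(2L) = 110 Hz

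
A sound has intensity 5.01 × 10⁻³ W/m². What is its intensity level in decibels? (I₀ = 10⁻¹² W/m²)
β = 10·log₁₀(I/I₀) = 97 dB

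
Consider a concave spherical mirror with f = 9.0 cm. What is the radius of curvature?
R = 2|f| = 18 cm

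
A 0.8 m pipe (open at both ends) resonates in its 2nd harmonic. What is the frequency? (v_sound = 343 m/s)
fₙ = nv/(2L) = 428.8 Hz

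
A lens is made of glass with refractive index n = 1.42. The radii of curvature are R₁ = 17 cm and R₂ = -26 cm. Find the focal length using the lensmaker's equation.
1/f = (n − 1)(1/R₁ − 1/R₂) → f = 24.47 cm (converging lens)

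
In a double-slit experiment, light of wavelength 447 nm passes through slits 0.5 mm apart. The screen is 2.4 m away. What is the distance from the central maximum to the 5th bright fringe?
y = mλL/d = 10.73 mm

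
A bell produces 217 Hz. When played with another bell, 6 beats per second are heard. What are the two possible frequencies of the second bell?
f₂ = 217 ± 6 Hz → 223 Hz or 211 Hz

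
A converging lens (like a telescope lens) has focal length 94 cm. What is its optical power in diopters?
P = 1/f = 1.064 D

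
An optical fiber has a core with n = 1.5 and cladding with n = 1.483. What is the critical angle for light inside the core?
θc = arcsin(n_cladding/n_core) = 81.37°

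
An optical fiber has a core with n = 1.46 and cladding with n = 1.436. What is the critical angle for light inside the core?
θc = arcsin(n_cladding/n_core) = 79.6°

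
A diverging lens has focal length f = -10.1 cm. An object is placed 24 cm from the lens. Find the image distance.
1/di = 1/f − 1/do → di = -7.109 cm (virtual image)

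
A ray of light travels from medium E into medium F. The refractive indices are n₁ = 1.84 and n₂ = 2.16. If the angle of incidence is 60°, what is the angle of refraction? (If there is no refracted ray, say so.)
sin θ₂ = (n₁/n₂)·sin θ₁ = 0.7377 → θ₂ = 47.54°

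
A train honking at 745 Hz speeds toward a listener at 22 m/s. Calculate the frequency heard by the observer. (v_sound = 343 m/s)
f_obs = f·v/(v − v_s) = 796.1 Hz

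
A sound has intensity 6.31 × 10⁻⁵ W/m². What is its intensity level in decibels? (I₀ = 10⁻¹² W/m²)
β = 10·log₁₀(I/I₀) = 78 dB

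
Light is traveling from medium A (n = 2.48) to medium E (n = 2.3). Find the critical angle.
θc = arcsin(n₂/n₁) = 68.04°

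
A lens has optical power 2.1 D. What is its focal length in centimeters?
f = 1/P = 47.62 cm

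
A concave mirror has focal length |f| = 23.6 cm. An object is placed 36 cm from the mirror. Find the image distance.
f = +23.6 cm (concave); 1/di = 1/f − 1/do → di = 68.52 cm (real image, in front of mirror)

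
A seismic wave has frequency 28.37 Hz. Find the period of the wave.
T = 1/f = 0.03525 s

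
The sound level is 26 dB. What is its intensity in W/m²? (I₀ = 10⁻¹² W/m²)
I = I₀·10^(β/10) = 3.98 × 10⁻¹⁰ W/m²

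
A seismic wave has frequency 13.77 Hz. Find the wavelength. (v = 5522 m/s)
λ = v/f = 401 m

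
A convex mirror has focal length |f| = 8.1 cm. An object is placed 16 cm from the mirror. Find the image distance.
f = −8.1 cm (convex); 1/di = 1/f − 1/do → di = -5.378 cm (virtual image, behind mirror)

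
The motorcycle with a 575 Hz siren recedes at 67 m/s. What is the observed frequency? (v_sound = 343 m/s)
f_obs = f·v/(v + v_s) = 481 Hz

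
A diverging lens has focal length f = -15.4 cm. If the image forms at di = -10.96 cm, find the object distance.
1/do = 1/f − 1/di → do = 38.01 cm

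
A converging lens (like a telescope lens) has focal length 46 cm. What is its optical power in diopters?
P = 1/f = 2.174 D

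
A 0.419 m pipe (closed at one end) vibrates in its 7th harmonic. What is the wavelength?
λₙ = 4L/n = 0.2394 m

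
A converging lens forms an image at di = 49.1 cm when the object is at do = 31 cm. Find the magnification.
M = −di/do = -1.584 (inverted image)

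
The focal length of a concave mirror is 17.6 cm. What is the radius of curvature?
R = 2|f| = 35.2 cm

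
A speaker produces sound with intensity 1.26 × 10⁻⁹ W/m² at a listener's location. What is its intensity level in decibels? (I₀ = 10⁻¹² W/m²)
β = 10·log₁₀(I/I₀) = 31 dB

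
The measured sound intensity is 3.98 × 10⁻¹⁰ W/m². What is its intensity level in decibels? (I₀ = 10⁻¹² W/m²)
β = 10·log₁₀(I/I₀) = 26 dB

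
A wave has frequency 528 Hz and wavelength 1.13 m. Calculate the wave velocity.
v = fλ = 596.6 m/s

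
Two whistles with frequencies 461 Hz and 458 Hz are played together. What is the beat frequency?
3 Hz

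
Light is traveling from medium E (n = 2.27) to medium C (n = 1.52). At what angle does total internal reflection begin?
θc = arcsin(n₂/n₁) = 42.04°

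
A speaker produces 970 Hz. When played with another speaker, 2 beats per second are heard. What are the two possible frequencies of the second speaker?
f₂ = 970 ± 2 Hz → 972 Hz or 968 Hz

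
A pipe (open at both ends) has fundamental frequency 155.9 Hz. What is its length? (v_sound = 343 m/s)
L = v/(2f₁) = 1.1 m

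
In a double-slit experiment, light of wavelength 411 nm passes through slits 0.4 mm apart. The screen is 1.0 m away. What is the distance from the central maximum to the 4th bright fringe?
y = mλL/d = 4.11 mm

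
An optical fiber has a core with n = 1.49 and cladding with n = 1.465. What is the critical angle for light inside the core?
θc = arcsin(n_cladding/n_core) = 79.49°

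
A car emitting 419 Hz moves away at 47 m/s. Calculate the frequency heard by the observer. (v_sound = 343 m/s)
f_obs = f·v/(v + v_s) = 368.5 Hz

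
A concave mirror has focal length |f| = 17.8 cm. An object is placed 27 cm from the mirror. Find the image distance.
f = +17.8 cm (concave); 1/di = 1/f − 1/do → di = 52.24 cm (real image, in front of mirror)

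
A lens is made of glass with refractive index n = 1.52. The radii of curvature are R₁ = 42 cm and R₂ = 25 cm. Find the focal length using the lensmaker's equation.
1/f = (n − 1)(1/R₁ − 1/R₂) → f = -118.8 cm (diverging lens)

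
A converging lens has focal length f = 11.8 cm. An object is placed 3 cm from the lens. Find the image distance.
1/di = 1/f − 1/do → di = -4.023 cm (virtual image)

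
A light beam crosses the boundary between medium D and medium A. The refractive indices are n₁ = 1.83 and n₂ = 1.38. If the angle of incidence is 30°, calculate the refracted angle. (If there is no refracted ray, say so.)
sin θ₂ = (n₁/n₂)·sin θ₁ = 0.663 → θ₂ = 41.53°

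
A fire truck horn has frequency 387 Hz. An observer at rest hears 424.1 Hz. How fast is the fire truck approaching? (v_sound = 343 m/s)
v_s = v·(1 − f/f_obs) = 30.01 m/s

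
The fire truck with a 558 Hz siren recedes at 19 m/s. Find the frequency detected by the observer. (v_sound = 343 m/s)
f_obs = f·v/(v + v_s) = 528.7 Hz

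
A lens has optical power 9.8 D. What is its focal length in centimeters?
f = 1/P = 10.2 cm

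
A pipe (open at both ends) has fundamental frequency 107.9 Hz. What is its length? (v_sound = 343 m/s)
L = v/(2f₁) = 1.589 m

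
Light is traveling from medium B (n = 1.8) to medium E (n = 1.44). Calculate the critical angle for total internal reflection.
θc = arcsin(n₂/n₁) = 53.13°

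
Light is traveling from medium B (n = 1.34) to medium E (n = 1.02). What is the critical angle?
θc = arcsin(n₂/n₁) = 49.57°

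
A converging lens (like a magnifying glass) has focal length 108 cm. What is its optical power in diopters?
P = 1/f = 0.9259 D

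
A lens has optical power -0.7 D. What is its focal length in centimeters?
f = 1/P = -142.9 cm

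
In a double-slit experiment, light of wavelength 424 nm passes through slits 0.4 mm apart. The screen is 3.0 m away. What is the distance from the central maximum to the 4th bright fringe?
y = mλL/d = 12.72 mm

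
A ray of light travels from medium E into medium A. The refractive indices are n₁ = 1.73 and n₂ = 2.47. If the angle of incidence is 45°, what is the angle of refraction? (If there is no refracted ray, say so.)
sin θ₂ = (n₁/n₂)·sin θ₁ = 0.4953 → θ₂ = 29.69°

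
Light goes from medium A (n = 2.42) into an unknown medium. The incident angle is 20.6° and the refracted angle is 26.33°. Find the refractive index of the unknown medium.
n₂ = n₁·sin θ₁ / sin θ₂ = 1.92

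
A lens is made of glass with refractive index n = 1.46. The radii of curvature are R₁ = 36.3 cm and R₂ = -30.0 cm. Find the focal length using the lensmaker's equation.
1/f = (n − 1)(1/R₁ − 1/R₂) → f = 35.71 cm (converging lens)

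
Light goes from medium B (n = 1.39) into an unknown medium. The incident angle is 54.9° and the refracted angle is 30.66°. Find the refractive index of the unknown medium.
n₂ = n₁·sin θ₁ / sin θ₂ = 2.23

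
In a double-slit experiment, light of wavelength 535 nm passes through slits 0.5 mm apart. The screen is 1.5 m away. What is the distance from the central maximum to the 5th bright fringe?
y = mλL/d = 8.025 mm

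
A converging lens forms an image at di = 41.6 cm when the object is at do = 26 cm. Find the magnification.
M = −di/do = -1.6 (inverted image)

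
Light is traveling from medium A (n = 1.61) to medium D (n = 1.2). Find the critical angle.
θc = arcsin(n₂/n₁) = 48.19°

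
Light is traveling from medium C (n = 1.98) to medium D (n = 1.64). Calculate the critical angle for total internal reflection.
θc = arcsin(n₂/n₁) = 55.92°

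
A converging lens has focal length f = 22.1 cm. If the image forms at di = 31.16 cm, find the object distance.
1/do = 1/f − 1/di → do = 76.01 cm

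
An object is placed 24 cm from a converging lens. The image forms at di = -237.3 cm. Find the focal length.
1/f = 1/do + 1/di → f = 26.7 cm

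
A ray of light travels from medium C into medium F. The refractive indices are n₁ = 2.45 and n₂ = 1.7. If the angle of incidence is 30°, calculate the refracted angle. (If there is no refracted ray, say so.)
sin θ₂ = (n₁/n₂)·sin θ₁ = 0.7206 → θ₂ = 46.1°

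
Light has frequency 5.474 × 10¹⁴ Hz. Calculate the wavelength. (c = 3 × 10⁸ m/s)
λ = c/f = 548 nm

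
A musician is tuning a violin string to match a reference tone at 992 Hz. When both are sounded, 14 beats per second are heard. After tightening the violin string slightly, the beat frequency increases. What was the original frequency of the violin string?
1006 Hz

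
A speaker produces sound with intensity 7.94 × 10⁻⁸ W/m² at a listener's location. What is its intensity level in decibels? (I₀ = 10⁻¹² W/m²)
β = 10·log₁₀(I/I₀) = 49 dB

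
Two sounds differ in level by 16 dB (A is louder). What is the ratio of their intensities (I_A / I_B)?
I_A/I_B = 10^(Δβ/10) = 39.81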